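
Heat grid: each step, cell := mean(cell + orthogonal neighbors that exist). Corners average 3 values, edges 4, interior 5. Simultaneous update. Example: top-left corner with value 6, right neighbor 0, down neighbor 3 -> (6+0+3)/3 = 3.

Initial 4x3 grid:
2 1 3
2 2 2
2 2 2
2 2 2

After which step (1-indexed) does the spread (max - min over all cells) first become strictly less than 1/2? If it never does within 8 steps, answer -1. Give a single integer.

Answer: 2

Derivation:
Step 1: max=9/4, min=5/3, spread=7/12
Step 2: max=25/12, min=28/15, spread=13/60
  -> spread < 1/2 first at step 2
Step 3: max=4901/2400, min=253/135, spread=3629/21600
Step 4: max=48469/24000, min=62399/32400, spread=60683/648000
Step 5: max=434189/216000, min=1878053/972000, spread=30319/388800
Step 6: max=12969233/6480000, min=113639047/58320000, spread=61681/1166400
Step 7: max=388630361/194400000, min=3418652299/1749600000, spread=1580419/34992000
Step 8: max=23260774099/11664000000, min=205818082391/104976000000, spread=7057769/209952000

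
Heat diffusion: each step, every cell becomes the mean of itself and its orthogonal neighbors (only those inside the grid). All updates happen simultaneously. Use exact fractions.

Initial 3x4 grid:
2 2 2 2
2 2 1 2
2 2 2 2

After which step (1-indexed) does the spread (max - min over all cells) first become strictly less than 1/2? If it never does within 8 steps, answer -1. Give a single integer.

Step 1: max=2, min=7/4, spread=1/4
  -> spread < 1/2 first at step 1
Step 2: max=2, min=177/100, spread=23/100
Step 3: max=787/400, min=8789/4800, spread=131/960
Step 4: max=14009/7200, min=79849/43200, spread=841/8640
Step 5: max=2786627/1440000, min=32017949/17280000, spread=56863/691200
Step 6: max=24930457/12960000, min=289505659/155520000, spread=386393/6220800
Step 7: max=9947641187/5184000000, min=116022276869/62208000000, spread=26795339/497664000
Step 8: max=594993850333/311040000000, min=6981144285871/3732480000000, spread=254051069/5971968000

Answer: 1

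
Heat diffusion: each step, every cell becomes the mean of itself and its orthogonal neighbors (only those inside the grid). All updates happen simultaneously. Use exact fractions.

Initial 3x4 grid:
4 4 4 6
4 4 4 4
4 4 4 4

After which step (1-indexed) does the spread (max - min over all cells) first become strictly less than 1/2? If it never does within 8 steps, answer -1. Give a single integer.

Answer: 3

Derivation:
Step 1: max=14/3, min=4, spread=2/3
Step 2: max=41/9, min=4, spread=5/9
Step 3: max=473/108, min=4, spread=41/108
  -> spread < 1/2 first at step 3
Step 4: max=56057/12960, min=4, spread=4217/12960
Step 5: max=3319549/777600, min=14479/3600, spread=38417/155520
Step 6: max=197824211/46656000, min=290597/72000, spread=1903471/9331200
Step 7: max=11798429089/2799360000, min=8755759/2160000, spread=18038617/111974400
Step 8: max=705114582851/167961600000, min=790526759/194400000, spread=883978523/6718464000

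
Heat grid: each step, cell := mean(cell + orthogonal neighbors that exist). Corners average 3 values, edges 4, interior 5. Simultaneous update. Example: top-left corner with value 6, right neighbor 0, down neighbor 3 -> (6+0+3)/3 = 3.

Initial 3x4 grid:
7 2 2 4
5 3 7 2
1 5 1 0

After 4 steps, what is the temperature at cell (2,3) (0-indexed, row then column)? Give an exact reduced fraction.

Step 1: cell (2,3) = 1
Step 2: cell (2,3) = 5/2
Step 3: cell (2,3) = 89/36
Step 4: cell (2,3) = 120751/43200
Full grid after step 4:
  250429/64800 814183/216000 714643/216000 407153/129600
  826403/216000 157091/45000 1166753/360000 2465227/864000
  229879/64800 733933/216000 210131/72000 120751/43200

Answer: 120751/43200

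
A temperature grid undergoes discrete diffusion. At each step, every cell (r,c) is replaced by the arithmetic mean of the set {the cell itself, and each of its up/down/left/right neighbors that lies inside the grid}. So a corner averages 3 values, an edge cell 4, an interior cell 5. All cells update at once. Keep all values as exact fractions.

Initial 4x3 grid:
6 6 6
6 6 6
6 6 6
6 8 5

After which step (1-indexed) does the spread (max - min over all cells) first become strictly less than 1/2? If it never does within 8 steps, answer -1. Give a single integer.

Step 1: max=20/3, min=23/4, spread=11/12
Step 2: max=513/80, min=95/16, spread=19/40
  -> spread < 1/2 first at step 2
Step 3: max=13669/2160, min=287/48, spread=377/1080
Step 4: max=1797289/288000, min=9007/1500, spread=13589/57600
Step 5: max=48399397/7776000, min=1298867/216000, spread=328037/1555200
Step 6: max=2889176303/466560000, min=39099649/6480000, spread=2960063/18662400
Step 7: max=172968771877/27993600000, min=391601561/64800000, spread=151875901/1119744000
Step 8: max=10352636277743/1679616000000, min=2207392721/364500000, spread=289552991/2687385600

Answer: 2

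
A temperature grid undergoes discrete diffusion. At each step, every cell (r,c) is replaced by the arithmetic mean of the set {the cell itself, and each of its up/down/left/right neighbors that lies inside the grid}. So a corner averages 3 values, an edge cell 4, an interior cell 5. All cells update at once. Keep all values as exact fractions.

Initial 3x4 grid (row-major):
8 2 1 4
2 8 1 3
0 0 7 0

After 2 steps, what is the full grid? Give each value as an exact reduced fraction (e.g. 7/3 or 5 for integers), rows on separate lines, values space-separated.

After step 1:
  4 19/4 2 8/3
  9/2 13/5 4 2
  2/3 15/4 2 10/3
After step 2:
  53/12 267/80 161/48 20/9
  353/120 98/25 63/25 3
  107/36 541/240 157/48 22/9

Answer: 53/12 267/80 161/48 20/9
353/120 98/25 63/25 3
107/36 541/240 157/48 22/9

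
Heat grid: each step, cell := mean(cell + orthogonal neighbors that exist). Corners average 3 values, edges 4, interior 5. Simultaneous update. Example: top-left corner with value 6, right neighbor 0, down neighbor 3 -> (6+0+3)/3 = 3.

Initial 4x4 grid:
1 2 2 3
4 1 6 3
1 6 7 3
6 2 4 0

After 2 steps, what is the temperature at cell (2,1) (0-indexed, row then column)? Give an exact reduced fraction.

Answer: 423/100

Derivation:
Step 1: cell (2,1) = 17/5
Step 2: cell (2,1) = 423/100
Full grid after step 2:
  67/36 653/240 673/240 29/9
  91/30 57/20 99/25 101/30
  31/10 423/100 189/50 109/30
  47/12 283/80 917/240 53/18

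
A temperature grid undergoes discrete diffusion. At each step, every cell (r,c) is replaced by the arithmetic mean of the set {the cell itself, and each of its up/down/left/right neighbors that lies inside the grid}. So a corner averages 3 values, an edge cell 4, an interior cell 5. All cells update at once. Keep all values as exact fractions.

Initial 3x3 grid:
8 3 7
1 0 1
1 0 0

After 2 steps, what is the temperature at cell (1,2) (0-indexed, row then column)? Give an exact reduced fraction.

Answer: 7/4

Derivation:
Step 1: cell (1,2) = 2
Step 2: cell (1,2) = 7/4
Full grid after step 2:
  11/3 79/24 61/18
  49/24 41/20 7/4
  41/36 9/16 31/36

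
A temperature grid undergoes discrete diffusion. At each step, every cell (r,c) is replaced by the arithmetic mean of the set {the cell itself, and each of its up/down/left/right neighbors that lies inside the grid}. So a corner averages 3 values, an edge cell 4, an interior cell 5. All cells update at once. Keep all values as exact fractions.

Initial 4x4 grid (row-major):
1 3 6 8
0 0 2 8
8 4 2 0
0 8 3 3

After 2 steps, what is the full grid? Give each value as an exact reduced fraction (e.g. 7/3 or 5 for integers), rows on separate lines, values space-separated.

After step 1:
  4/3 5/2 19/4 22/3
  9/4 9/5 18/5 9/2
  3 22/5 11/5 13/4
  16/3 15/4 4 2
After step 2:
  73/36 623/240 1091/240 199/36
  503/240 291/100 337/100 1121/240
  899/240 303/100 349/100 239/80
  145/36 1049/240 239/80 37/12

Answer: 73/36 623/240 1091/240 199/36
503/240 291/100 337/100 1121/240
899/240 303/100 349/100 239/80
145/36 1049/240 239/80 37/12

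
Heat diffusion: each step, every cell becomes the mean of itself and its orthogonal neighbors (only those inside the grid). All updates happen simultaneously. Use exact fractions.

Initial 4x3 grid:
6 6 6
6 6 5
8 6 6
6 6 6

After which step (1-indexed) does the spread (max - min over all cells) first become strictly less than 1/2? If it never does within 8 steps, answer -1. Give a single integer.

Step 1: max=20/3, min=17/3, spread=1
Step 2: max=391/60, min=689/120, spread=31/40
Step 3: max=3451/540, min=6269/1080, spread=211/360
Step 4: max=50909/8100, min=191051/32400, spread=839/2160
  -> spread < 1/2 first at step 4
Step 5: max=6079667/972000, min=5757887/972000, spread=5363/16200
Step 6: max=45261821/7290000, min=174007859/29160000, spread=93859/388800
Step 7: max=2705523139/437400000, min=10479438331/1749600000, spread=4568723/23328000
Step 8: max=323439295627/52488000000, min=631152124379/104976000000, spread=8387449/55987200

Answer: 4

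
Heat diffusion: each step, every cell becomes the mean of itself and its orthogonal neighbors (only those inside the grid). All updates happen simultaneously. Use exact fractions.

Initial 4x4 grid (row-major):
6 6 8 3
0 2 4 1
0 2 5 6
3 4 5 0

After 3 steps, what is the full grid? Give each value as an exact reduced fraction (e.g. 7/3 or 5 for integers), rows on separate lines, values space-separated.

After step 1:
  4 11/2 21/4 4
  2 14/5 4 7/2
  5/4 13/5 22/5 3
  7/3 7/2 7/2 11/3
After step 2:
  23/6 351/80 75/16 17/4
  201/80 169/50 399/100 29/8
  491/240 291/100 7/2 437/120
  85/36 179/60 113/30 61/18
After step 3:
  161/45 9773/2400 3463/800 67/16
  7063/2400 859/250 7673/2000 1163/300
  17693/7200 17783/6000 2137/600 637/180
  5321/2160 10819/3600 491/144 3887/1080

Answer: 161/45 9773/2400 3463/800 67/16
7063/2400 859/250 7673/2000 1163/300
17693/7200 17783/6000 2137/600 637/180
5321/2160 10819/3600 491/144 3887/1080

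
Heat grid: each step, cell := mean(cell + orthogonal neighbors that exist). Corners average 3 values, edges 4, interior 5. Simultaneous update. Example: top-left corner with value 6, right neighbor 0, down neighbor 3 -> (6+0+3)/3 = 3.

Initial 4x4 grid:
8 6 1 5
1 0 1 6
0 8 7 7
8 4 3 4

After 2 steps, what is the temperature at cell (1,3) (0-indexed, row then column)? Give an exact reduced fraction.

Step 1: cell (1,3) = 19/4
Step 2: cell (1,3) = 71/16
Full grid after step 2:
  11/3 19/5 7/2 4
  147/40 16/5 97/25 71/16
  143/40 111/25 9/2 1237/240
  14/3 361/80 1207/240 91/18

Answer: 71/16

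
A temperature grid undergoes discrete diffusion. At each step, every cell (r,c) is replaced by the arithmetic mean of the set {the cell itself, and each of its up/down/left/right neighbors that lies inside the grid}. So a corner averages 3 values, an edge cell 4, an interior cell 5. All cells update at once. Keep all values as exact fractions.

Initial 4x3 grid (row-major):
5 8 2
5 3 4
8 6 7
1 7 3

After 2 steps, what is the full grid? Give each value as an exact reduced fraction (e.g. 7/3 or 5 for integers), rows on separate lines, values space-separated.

After step 1:
  6 9/2 14/3
  21/4 26/5 4
  5 31/5 5
  16/3 17/4 17/3
After step 2:
  21/4 611/120 79/18
  429/80 503/100 283/60
  1307/240 513/100 313/60
  175/36 429/80 179/36

Answer: 21/4 611/120 79/18
429/80 503/100 283/60
1307/240 513/100 313/60
175/36 429/80 179/36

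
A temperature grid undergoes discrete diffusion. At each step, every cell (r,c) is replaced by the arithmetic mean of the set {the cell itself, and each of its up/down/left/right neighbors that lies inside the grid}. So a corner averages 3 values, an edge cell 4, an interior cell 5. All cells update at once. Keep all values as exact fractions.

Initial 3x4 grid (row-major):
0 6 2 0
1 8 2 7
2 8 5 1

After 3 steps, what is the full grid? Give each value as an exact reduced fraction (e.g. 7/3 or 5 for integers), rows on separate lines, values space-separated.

After step 1:
  7/3 4 5/2 3
  11/4 5 24/5 5/2
  11/3 23/4 4 13/3
After step 2:
  109/36 83/24 143/40 8/3
  55/16 223/50 94/25 439/120
  73/18 221/48 1133/240 65/18
After step 3:
  1429/432 13069/3600 673/200 33/10
  17977/4800 493/125 24209/6000 24653/7200
  871/216 32113/7200 30053/7200 8633/2160

Answer: 1429/432 13069/3600 673/200 33/10
17977/4800 493/125 24209/6000 24653/7200
871/216 32113/7200 30053/7200 8633/2160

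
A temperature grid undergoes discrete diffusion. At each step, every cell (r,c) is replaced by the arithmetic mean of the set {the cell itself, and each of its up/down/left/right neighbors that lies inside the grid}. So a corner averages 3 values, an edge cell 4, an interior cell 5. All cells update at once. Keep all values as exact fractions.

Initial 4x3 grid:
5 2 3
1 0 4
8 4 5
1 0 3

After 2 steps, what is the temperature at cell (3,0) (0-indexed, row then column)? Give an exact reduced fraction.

Answer: 17/6

Derivation:
Step 1: cell (3,0) = 3
Step 2: cell (3,0) = 17/6
Full grid after step 2:
  26/9 311/120 17/6
  89/30 73/25 61/20
  67/20 151/50 49/15
  17/6 83/30 26/9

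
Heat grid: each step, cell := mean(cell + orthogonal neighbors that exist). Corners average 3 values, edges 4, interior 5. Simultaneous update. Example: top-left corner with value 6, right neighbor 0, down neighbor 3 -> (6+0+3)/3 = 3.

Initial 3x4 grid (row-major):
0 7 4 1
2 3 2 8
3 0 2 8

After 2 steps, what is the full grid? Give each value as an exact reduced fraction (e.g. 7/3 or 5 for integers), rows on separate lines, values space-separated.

Answer: 17/6 16/5 227/60 151/36
71/30 141/50 357/100 1133/240
17/9 71/30 37/10 55/12

Derivation:
After step 1:
  3 7/2 7/2 13/3
  2 14/5 19/5 19/4
  5/3 2 3 6
After step 2:
  17/6 16/5 227/60 151/36
  71/30 141/50 357/100 1133/240
  17/9 71/30 37/10 55/12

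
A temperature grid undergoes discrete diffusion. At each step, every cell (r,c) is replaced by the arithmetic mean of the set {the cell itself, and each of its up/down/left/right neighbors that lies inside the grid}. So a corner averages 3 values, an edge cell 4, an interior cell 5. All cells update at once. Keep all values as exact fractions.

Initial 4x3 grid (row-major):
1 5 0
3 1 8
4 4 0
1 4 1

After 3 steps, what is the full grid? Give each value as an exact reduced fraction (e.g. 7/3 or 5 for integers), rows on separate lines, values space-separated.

Answer: 263/90 39751/14400 6917/2160
6461/2400 9397/3000 2551/900
7061/2400 15979/6000 10379/3600
213/80 19543/7200 331/135

Derivation:
After step 1:
  3 7/4 13/3
  9/4 21/5 9/4
  3 13/5 13/4
  3 5/2 5/3
After step 2:
  7/3 797/240 25/9
  249/80 261/100 421/120
  217/80 311/100 293/120
  17/6 293/120 89/36
After step 3:
  263/90 39751/14400 6917/2160
  6461/2400 9397/3000 2551/900
  7061/2400 15979/6000 10379/3600
  213/80 19543/7200 331/135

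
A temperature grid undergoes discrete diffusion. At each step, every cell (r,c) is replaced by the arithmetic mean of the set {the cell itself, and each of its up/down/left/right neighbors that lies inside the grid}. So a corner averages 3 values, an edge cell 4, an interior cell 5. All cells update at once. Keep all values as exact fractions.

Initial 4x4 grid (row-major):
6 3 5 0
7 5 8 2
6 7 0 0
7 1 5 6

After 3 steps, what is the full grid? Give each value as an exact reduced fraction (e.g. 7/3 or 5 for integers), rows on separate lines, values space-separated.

Answer: 1181/216 34313/7200 5701/1440 1357/432
38873/7200 15097/3000 22619/6000 2303/720
39433/7200 27361/6000 11717/3000 10799/3600
10723/2160 8377/1800 6427/1800 709/216

Derivation:
After step 1:
  16/3 19/4 4 7/3
  6 6 4 5/2
  27/4 19/5 4 2
  14/3 5 3 11/3
After step 2:
  193/36 241/48 181/48 53/18
  289/48 491/100 41/10 65/24
  1273/240 511/100 84/25 73/24
  197/36 247/60 47/12 26/9
After step 3:
  1181/216 34313/7200 5701/1440 1357/432
  38873/7200 15097/3000 22619/6000 2303/720
  39433/7200 27361/6000 11717/3000 10799/3600
  10723/2160 8377/1800 6427/1800 709/216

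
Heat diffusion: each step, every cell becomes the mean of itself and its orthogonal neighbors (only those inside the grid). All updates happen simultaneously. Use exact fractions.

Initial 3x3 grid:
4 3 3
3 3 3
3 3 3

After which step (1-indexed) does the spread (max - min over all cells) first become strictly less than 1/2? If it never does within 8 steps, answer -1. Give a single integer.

Answer: 1

Derivation:
Step 1: max=10/3, min=3, spread=1/3
  -> spread < 1/2 first at step 1
Step 2: max=59/18, min=3, spread=5/18
Step 3: max=689/216, min=3, spread=41/216
Step 4: max=41011/12960, min=1091/360, spread=347/2592
Step 5: max=2439737/777600, min=10957/3600, spread=2921/31104
Step 6: max=145796539/46656000, min=1321483/432000, spread=24611/373248
Step 7: max=8716802033/2799360000, min=29816741/9720000, spread=207329/4478976
Step 8: max=521914752451/167961600000, min=1594001599/518400000, spread=1746635/53747712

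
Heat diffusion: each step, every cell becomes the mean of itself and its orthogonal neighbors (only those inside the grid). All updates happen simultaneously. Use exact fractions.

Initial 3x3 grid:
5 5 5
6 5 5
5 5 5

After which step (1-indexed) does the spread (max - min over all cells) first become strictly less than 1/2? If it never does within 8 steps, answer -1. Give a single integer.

Step 1: max=16/3, min=5, spread=1/3
  -> spread < 1/2 first at step 1
Step 2: max=1267/240, min=5, spread=67/240
Step 3: max=11237/2160, min=1007/200, spread=1807/10800
Step 4: max=4477963/864000, min=27361/5400, spread=33401/288000
Step 5: max=40109933/7776000, min=2743391/540000, spread=3025513/38880000
Step 6: max=16016926867/3110400000, min=146755949/28800000, spread=53531/995328
Step 7: max=959152925849/186624000000, min=39671116051/7776000000, spread=450953/11943936
Step 8: max=57496103560603/11197440000000, min=4766608610519/933120000000, spread=3799043/143327232

Answer: 1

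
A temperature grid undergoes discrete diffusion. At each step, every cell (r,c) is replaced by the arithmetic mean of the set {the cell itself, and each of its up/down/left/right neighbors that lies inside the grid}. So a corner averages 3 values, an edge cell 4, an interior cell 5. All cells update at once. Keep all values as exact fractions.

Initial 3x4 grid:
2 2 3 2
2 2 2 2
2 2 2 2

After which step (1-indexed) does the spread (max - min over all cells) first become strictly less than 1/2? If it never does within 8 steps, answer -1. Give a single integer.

Step 1: max=7/3, min=2, spread=1/3
  -> spread < 1/2 first at step 1
Step 2: max=271/120, min=2, spread=31/120
Step 3: max=2371/1080, min=2, spread=211/1080
Step 4: max=232897/108000, min=3647/1800, spread=14077/108000
Step 5: max=2084407/972000, min=219683/108000, spread=5363/48600
Step 6: max=62060809/29160000, min=122869/60000, spread=93859/1166400
Step 7: max=3709474481/1749600000, min=199736467/97200000, spread=4568723/69984000
Step 8: max=221732435629/104976000000, min=6013618889/2916000000, spread=8387449/167961600

Answer: 1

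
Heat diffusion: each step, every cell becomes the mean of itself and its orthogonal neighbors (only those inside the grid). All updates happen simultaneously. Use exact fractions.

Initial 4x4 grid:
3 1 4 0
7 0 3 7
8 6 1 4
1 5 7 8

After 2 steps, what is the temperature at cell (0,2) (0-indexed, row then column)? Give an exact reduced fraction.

Answer: 8/3

Derivation:
Step 1: cell (0,2) = 2
Step 2: cell (0,2) = 8/3
Full grid after step 2:
  61/18 83/30 8/3 55/18
  64/15 169/50 161/50 91/24
  14/3 437/100 429/100 571/120
  179/36 14/3 77/15 199/36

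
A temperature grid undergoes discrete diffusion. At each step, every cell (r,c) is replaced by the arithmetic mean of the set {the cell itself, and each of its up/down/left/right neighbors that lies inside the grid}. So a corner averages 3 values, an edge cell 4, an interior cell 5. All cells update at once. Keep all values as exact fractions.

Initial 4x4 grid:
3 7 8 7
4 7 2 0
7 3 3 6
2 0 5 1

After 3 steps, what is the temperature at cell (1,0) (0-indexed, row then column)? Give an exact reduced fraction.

Answer: 34021/7200

Derivation:
Step 1: cell (1,0) = 21/4
Step 2: cell (1,0) = 1111/240
Step 3: cell (1,0) = 34021/7200
Full grid after step 3:
  5543/1080 37621/7200 12023/2400 337/72
  34021/7200 13823/3000 4337/1000 10003/2400
  9383/2400 1891/500 1817/500 8131/2400
  61/18 7813/2400 7381/2400 287/90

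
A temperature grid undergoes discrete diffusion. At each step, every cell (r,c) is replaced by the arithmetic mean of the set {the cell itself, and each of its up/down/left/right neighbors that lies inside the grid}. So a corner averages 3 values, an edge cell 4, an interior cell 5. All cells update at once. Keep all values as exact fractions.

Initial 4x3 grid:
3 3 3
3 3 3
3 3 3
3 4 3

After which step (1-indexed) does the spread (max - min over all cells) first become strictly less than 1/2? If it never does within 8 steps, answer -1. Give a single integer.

Step 1: max=10/3, min=3, spread=1/3
  -> spread < 1/2 first at step 1
Step 2: max=787/240, min=3, spread=67/240
Step 3: max=6917/2160, min=3, spread=437/2160
Step 4: max=2749531/864000, min=3009/1000, spread=29951/172800
Step 5: max=24543821/7776000, min=10204/3375, spread=206761/1555200
Step 6: max=9787395571/3110400000, min=16365671/5400000, spread=14430763/124416000
Step 7: max=584979741689/186624000000, min=1313652727/432000000, spread=139854109/1492992000
Step 8: max=35014791890251/11197440000000, min=118491228977/38880000000, spread=7114543559/89579520000

Answer: 1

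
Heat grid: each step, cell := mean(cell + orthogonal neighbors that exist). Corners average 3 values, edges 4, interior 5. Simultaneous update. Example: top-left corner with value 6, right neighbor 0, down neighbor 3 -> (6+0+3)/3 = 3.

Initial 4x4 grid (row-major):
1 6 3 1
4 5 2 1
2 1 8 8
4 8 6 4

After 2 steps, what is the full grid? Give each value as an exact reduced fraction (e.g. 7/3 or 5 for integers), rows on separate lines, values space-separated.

Answer: 125/36 841/240 733/240 23/9
781/240 379/100 92/25 823/240
913/240 209/50 507/100 77/16
73/18 1243/240 89/16 71/12

Derivation:
After step 1:
  11/3 15/4 3 5/3
  3 18/5 19/5 3
  11/4 24/5 5 21/4
  14/3 19/4 13/2 6
After step 2:
  125/36 841/240 733/240 23/9
  781/240 379/100 92/25 823/240
  913/240 209/50 507/100 77/16
  73/18 1243/240 89/16 71/12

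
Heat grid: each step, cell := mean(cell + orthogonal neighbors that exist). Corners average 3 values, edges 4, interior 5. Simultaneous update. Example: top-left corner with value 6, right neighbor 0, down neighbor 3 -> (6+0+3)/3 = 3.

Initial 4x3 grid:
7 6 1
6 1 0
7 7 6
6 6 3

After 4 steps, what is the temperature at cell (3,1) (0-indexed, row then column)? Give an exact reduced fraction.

Answer: 2269171/432000

Derivation:
Step 1: cell (3,1) = 11/2
Step 2: cell (3,1) = 667/120
Step 3: cell (3,1) = 38849/7200
Step 4: cell (3,1) = 2269171/432000
Full grid after step 4:
  607183/129600 3580657/864000 465733/129600
  1084163/216000 1579973/360000 104161/27000
  1165103/216000 443287/90000 4383/1000
  22799/4050 2269171/432000 34801/7200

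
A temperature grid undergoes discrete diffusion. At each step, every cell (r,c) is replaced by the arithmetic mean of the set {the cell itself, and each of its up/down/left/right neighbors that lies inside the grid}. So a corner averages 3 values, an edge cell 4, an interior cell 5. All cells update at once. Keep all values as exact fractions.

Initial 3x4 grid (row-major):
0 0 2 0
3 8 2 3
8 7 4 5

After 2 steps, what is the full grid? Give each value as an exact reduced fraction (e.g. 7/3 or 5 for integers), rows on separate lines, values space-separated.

Answer: 11/4 17/8 269/120 31/18
63/16 109/25 79/25 359/120
35/6 85/16 381/80 11/3

Derivation:
After step 1:
  1 5/2 1 5/3
  19/4 4 19/5 5/2
  6 27/4 9/2 4
After step 2:
  11/4 17/8 269/120 31/18
  63/16 109/25 79/25 359/120
  35/6 85/16 381/80 11/3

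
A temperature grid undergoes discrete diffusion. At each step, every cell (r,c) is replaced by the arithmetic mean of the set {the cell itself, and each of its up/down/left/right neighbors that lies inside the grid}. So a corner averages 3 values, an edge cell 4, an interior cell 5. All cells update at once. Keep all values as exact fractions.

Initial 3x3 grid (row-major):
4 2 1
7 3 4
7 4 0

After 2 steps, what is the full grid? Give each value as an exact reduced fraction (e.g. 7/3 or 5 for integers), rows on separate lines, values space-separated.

Answer: 145/36 79/24 41/18
235/48 69/20 11/4
59/12 97/24 49/18

Derivation:
After step 1:
  13/3 5/2 7/3
  21/4 4 2
  6 7/2 8/3
After step 2:
  145/36 79/24 41/18
  235/48 69/20 11/4
  59/12 97/24 49/18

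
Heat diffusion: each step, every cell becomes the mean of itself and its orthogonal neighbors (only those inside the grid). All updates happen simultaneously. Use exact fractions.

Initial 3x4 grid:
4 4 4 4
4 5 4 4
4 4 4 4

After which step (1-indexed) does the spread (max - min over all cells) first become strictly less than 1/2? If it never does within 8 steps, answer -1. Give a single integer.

Step 1: max=17/4, min=4, spread=1/4
  -> spread < 1/2 first at step 1
Step 2: max=423/100, min=4, spread=23/100
Step 3: max=20011/4800, min=1613/400, spread=131/960
Step 4: max=179351/43200, min=29191/7200, spread=841/8640
Step 5: max=71662051/17280000, min=5853373/1440000, spread=56863/691200
Step 6: max=643614341/155520000, min=52829543/12960000, spread=386393/6220800
Step 7: max=257225723131/62208000000, min=21156358813/5184000000, spread=26795339/497664000
Step 8: max=15413735714129/3732480000000, min=1271246149667/311040000000, spread=254051069/5971968000

Answer: 1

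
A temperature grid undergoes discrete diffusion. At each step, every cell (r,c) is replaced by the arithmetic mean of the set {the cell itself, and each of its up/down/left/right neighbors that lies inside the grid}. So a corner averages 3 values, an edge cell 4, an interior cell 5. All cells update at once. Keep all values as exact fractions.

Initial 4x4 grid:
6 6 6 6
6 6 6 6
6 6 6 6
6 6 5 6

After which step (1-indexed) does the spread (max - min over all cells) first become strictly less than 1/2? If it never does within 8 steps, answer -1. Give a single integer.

Step 1: max=6, min=17/3, spread=1/3
  -> spread < 1/2 first at step 1
Step 2: max=6, min=689/120, spread=31/120
Step 3: max=6, min=6269/1080, spread=211/1080
Step 4: max=6, min=631157/108000, spread=16843/108000
Step 5: max=53921/9000, min=5693357/972000, spread=130111/972000
Step 6: max=3232841/540000, min=171317633/29160000, spread=3255781/29160000
Step 7: max=3228893/540000, min=5148446309/874800000, spread=82360351/874800000
Step 8: max=580693559/97200000, min=154712683109/26244000000, spread=2074577821/26244000000

Answer: 1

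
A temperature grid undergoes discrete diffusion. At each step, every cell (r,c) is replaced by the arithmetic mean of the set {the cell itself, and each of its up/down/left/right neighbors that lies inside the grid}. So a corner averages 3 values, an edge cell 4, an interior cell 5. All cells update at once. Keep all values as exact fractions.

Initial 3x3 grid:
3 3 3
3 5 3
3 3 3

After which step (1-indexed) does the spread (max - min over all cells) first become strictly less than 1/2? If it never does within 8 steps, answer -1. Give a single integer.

Step 1: max=7/2, min=3, spread=1/2
Step 2: max=87/25, min=129/40, spread=51/200
  -> spread < 1/2 first at step 2
Step 3: max=8023/2400, min=587/180, spread=589/7200
Step 4: max=49943/15000, min=473081/144000, spread=31859/720000
Step 5: max=28611607/8640000, min=2964721/900000, spread=751427/43200000
Step 6: max=178634687/54000000, min=1710263129/518400000, spread=23149331/2592000000
Step 7: max=102794654263/31104000000, min=10694931889/3240000000, spread=616540643/155520000000
Step 8: max=642312453983/194400000000, min=6162652008761/1866240000000, spread=17737747379/9331200000000

Answer: 2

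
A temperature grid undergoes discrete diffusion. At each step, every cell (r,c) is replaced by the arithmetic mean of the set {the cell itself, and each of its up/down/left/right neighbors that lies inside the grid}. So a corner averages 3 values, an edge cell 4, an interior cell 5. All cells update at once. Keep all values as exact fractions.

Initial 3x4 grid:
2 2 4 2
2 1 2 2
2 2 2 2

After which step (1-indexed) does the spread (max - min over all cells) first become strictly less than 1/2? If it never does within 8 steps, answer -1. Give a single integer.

Answer: 3

Derivation:
Step 1: max=8/3, min=7/4, spread=11/12
Step 2: max=577/240, min=11/6, spread=137/240
Step 3: max=5047/2160, min=673/360, spread=1009/2160
  -> spread < 1/2 first at step 3
Step 4: max=29249/12960, min=16421/8640, spread=1847/5184
Step 5: max=430741/194400, min=1000537/518400, spread=444317/1555200
Step 6: max=50860117/23328000, min=60875711/31104000, spread=4162667/18662400
Step 7: max=3018004583/1399680000, min=3691124509/1866240000, spread=199728961/1119744000
Step 8: max=179458591057/83980800000, min=223421915351/111974400000, spread=1902744727/13436928000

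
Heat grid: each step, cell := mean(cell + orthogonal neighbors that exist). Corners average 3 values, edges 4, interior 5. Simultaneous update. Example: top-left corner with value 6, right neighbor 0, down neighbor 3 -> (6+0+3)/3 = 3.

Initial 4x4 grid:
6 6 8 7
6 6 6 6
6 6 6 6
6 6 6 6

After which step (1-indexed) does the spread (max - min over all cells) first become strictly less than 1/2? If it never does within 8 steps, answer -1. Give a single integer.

Step 1: max=7, min=6, spread=1
Step 2: max=20/3, min=6, spread=2/3
Step 3: max=2369/360, min=6, spread=209/360
Step 4: max=69899/10800, min=6, spread=5099/10800
  -> spread < 1/2 first at step 4
Step 5: max=2079017/324000, min=27079/4500, spread=129329/324000
Step 6: max=61867343/9720000, min=203543/33750, spread=3246959/9720000
Step 7: max=1845905279/291600000, min=6533167/1080000, spread=81950189/291600000
Step 8: max=55118007899/8748000000, min=294737341/48600000, spread=2065286519/8748000000

Answer: 4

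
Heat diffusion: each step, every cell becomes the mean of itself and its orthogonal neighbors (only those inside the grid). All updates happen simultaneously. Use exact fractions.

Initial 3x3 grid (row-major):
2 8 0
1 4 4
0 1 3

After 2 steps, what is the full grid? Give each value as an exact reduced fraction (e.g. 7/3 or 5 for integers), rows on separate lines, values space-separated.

Answer: 107/36 443/120 41/12
581/240 68/25 781/240
53/36 67/30 89/36

Derivation:
After step 1:
  11/3 7/2 4
  7/4 18/5 11/4
  2/3 2 8/3
After step 2:
  107/36 443/120 41/12
  581/240 68/25 781/240
  53/36 67/30 89/36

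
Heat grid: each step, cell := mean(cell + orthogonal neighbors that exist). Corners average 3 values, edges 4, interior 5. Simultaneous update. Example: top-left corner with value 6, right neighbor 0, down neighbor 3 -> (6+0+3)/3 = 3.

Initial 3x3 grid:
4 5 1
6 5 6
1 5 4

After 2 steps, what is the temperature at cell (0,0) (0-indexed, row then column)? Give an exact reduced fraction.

Step 1: cell (0,0) = 5
Step 2: cell (0,0) = 17/4
Full grid after step 2:
  17/4 363/80 47/12
  23/5 209/50 23/5
  47/12 363/80 17/4

Answer: 17/4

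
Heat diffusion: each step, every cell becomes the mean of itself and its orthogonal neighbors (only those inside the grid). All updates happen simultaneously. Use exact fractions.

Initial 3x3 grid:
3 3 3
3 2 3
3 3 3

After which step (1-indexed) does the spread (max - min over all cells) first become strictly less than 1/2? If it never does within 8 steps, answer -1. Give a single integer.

Step 1: max=3, min=11/4, spread=1/4
  -> spread < 1/2 first at step 1
Step 2: max=231/80, min=69/25, spread=51/400
Step 3: max=1033/360, min=13577/4800, spread=589/14400
Step 4: max=822919/288000, min=85057/30000, spread=31859/1440000
Step 5: max=5135279/1800000, min=49148393/17280000, spread=751427/86400000
Step 6: max=2955336871/1036800000, min=307365313/108000000, spread=23149331/5184000000
Step 7: max=18465068111/6480000000, min=177141345737/62208000000, spread=616540643/311040000000
Step 8: max=10633507991239/3732480000000, min=1107287546017/388800000000, spread=17737747379/18662400000000

Answer: 1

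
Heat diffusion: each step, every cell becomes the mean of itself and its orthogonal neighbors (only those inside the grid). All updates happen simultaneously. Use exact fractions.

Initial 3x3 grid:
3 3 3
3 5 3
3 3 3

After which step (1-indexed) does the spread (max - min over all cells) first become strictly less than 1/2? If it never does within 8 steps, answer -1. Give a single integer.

Step 1: max=7/2, min=3, spread=1/2
Step 2: max=87/25, min=129/40, spread=51/200
  -> spread < 1/2 first at step 2
Step 3: max=8023/2400, min=587/180, spread=589/7200
Step 4: max=49943/15000, min=473081/144000, spread=31859/720000
Step 5: max=28611607/8640000, min=2964721/900000, spread=751427/43200000
Step 6: max=178634687/54000000, min=1710263129/518400000, spread=23149331/2592000000
Step 7: max=102794654263/31104000000, min=10694931889/3240000000, spread=616540643/155520000000
Step 8: max=642312453983/194400000000, min=6162652008761/1866240000000, spread=17737747379/9331200000000

Answer: 2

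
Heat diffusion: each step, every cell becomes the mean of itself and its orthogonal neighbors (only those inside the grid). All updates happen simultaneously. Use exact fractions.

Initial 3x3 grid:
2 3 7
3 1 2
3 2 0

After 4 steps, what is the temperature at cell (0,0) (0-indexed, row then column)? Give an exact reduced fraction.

Answer: 172357/64800

Derivation:
Step 1: cell (0,0) = 8/3
Step 2: cell (0,0) = 49/18
Step 3: cell (0,0) = 2951/1080
Step 4: cell (0,0) = 172357/64800
Full grid after step 4:
  172357/64800 2364463/864000 39521/14400
  2108963/864000 439603/180000 1071169/432000
  286289/129600 314473/144000 17779/8100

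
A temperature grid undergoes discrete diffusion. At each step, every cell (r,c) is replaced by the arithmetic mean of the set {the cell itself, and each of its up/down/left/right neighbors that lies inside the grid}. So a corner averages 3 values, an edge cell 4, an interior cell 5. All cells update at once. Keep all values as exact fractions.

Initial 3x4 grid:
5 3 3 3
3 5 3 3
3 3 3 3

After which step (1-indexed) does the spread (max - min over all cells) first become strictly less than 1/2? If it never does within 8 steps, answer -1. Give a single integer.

Answer: 5

Derivation:
Step 1: max=4, min=3, spread=1
Step 2: max=35/9, min=3, spread=8/9
Step 3: max=13109/3600, min=613/200, spread=83/144
Step 4: max=117569/32400, min=11191/3600, spread=337/648
Step 5: max=6892021/1944000, min=759551/240000, spread=7396579/19440000
  -> spread < 1/2 first at step 5
Step 6: max=410222039/116640000, min=20663273/6480000, spread=61253/186624
Step 7: max=24344741401/6998400000, min=1252678057/388800000, spread=14372291/55987200
Step 8: max=1451446572059/419904000000, min=75619492163/23328000000, spread=144473141/671846400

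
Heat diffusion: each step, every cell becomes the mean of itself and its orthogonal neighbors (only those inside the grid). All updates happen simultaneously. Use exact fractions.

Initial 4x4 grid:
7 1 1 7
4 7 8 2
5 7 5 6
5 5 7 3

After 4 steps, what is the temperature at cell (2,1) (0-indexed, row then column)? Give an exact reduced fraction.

Answer: 13549/2500

Derivation:
Step 1: cell (2,1) = 29/5
Step 2: cell (2,1) = 581/100
Step 3: cell (2,1) = 1351/250
Step 4: cell (2,1) = 13549/2500
Full grid after step 4:
  102941/21600 340969/72000 983699/216000 74309/16200
  183187/36000 299671/60000 44863/9000 1024889/216000
  192131/36000 13549/2500 934751/180000 1115849/216000
  14837/2700 65207/12000 585907/108000 67201/12960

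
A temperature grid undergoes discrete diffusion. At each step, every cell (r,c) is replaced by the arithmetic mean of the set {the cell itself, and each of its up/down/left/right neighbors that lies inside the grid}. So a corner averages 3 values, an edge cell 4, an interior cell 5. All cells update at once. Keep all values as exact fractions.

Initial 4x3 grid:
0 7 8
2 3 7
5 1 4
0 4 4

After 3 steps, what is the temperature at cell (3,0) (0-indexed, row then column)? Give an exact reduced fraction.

Step 1: cell (3,0) = 3
Step 2: cell (3,0) = 29/12
Step 3: cell (3,0) = 1993/720
Full grid after step 3:
  131/36 32039/7200 565/108
  1937/600 11941/3000 2159/450
  209/75 6889/2000 799/200
  1993/720 14551/4800 2593/720

Answer: 1993/720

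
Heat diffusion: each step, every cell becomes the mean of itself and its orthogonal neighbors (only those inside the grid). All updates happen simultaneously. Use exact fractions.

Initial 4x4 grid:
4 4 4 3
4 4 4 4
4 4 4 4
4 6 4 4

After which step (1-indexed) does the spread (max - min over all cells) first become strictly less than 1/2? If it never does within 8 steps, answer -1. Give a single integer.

Answer: 4

Derivation:
Step 1: max=14/3, min=11/3, spread=1
Step 2: max=271/60, min=67/18, spread=143/180
Step 3: max=2371/540, min=823/216, spread=209/360
Step 4: max=232843/54000, min=24877/6480, spread=19151/40500
  -> spread < 1/2 first at step 4
Step 5: max=2082643/486000, min=3777299/972000, spread=129329/324000
Step 6: max=61898377/14580000, min=114055877/29160000, spread=3246959/9720000
Step 7: max=461603599/109350000, min=137879129/34992000, spread=81950189/291600000
Step 8: max=55068973891/13122000000, min=4157683529/1049760000, spread=2065286519/8748000000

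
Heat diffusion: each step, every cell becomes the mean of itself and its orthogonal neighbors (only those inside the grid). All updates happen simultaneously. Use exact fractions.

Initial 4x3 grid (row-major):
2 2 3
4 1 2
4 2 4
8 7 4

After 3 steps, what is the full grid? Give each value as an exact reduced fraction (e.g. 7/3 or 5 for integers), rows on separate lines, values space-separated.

Answer: 5617/2160 483/200 2551/1080
22333/7200 5663/2000 9829/3600
29513/7200 1439/375 177/50
5293/1080 66721/14400 1039/240

Derivation:
After step 1:
  8/3 2 7/3
  11/4 11/5 5/2
  9/2 18/5 3
  19/3 21/4 5
After step 2:
  89/36 23/10 41/18
  727/240 261/100 301/120
  1031/240 371/100 141/40
  193/36 1211/240 53/12
After step 3:
  5617/2160 483/200 2551/1080
  22333/7200 5663/2000 9829/3600
  29513/7200 1439/375 177/50
  5293/1080 66721/14400 1039/240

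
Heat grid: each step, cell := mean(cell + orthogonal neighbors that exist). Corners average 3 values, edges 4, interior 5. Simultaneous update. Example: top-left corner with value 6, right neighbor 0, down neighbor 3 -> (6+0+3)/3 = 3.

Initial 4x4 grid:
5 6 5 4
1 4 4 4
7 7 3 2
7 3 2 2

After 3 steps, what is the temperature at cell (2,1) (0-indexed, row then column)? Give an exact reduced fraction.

Answer: 3317/750

Derivation:
Step 1: cell (2,1) = 24/5
Step 2: cell (2,1) = 461/100
Step 3: cell (2,1) = 3317/750
Full grid after step 3:
  1619/360 3593/800 6229/1440 445/108
  11099/2400 889/200 6071/1500 5347/1440
  35113/7200 3317/750 3673/1000 2511/800
  1331/270 31603/7200 8153/2400 1031/360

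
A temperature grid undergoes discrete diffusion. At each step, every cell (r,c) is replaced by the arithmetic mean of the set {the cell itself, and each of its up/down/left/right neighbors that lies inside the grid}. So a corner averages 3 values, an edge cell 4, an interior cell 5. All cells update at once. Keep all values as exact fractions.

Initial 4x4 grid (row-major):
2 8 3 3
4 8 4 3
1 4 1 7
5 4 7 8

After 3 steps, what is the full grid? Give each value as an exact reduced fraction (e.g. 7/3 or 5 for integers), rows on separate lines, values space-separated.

After step 1:
  14/3 21/4 9/2 3
  15/4 28/5 19/5 17/4
  7/2 18/5 23/5 19/4
  10/3 5 5 22/3
After step 2:
  41/9 1201/240 331/80 47/12
  1051/240 22/5 91/20 79/20
  851/240 223/50 87/20 157/30
  71/18 127/30 329/60 205/36
After step 3:
  2509/540 1303/288 2113/480 2881/720
  6077/1440 3419/750 1711/400 353/80
  29393/7200 25187/6000 7223/1500 3461/720
  8441/2160 16309/3600 3557/720 1477/270

Answer: 2509/540 1303/288 2113/480 2881/720
6077/1440 3419/750 1711/400 353/80
29393/7200 25187/6000 7223/1500 3461/720
8441/2160 16309/3600 3557/720 1477/270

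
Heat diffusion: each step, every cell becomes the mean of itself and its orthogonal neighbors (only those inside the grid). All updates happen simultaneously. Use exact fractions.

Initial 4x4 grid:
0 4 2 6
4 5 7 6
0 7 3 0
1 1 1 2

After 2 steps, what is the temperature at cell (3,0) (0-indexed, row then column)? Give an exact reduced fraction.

Step 1: cell (3,0) = 2/3
Step 2: cell (3,0) = 37/18
Full grid after step 2:
  23/9 467/120 503/120 85/18
  799/240 91/25 231/50 503/120
  547/240 177/50 159/50 121/40
  37/18 487/240 177/80 11/6

Answer: 37/18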